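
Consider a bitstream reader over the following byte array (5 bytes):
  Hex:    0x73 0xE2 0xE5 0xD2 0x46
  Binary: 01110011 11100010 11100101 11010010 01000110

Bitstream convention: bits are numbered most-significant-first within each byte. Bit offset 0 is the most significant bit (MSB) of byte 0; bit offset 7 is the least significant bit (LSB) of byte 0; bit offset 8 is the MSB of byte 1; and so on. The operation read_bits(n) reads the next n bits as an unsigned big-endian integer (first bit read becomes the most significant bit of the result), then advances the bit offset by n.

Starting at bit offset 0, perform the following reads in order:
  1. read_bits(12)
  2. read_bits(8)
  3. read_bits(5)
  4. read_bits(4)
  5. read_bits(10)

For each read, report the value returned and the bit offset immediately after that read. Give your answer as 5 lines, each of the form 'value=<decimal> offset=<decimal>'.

Answer: value=1854 offset=12
value=46 offset=20
value=11 offset=25
value=10 offset=29
value=291 offset=39

Derivation:
Read 1: bits[0:12] width=12 -> value=1854 (bin 011100111110); offset now 12 = byte 1 bit 4; 28 bits remain
Read 2: bits[12:20] width=8 -> value=46 (bin 00101110); offset now 20 = byte 2 bit 4; 20 bits remain
Read 3: bits[20:25] width=5 -> value=11 (bin 01011); offset now 25 = byte 3 bit 1; 15 bits remain
Read 4: bits[25:29] width=4 -> value=10 (bin 1010); offset now 29 = byte 3 bit 5; 11 bits remain
Read 5: bits[29:39] width=10 -> value=291 (bin 0100100011); offset now 39 = byte 4 bit 7; 1 bits remain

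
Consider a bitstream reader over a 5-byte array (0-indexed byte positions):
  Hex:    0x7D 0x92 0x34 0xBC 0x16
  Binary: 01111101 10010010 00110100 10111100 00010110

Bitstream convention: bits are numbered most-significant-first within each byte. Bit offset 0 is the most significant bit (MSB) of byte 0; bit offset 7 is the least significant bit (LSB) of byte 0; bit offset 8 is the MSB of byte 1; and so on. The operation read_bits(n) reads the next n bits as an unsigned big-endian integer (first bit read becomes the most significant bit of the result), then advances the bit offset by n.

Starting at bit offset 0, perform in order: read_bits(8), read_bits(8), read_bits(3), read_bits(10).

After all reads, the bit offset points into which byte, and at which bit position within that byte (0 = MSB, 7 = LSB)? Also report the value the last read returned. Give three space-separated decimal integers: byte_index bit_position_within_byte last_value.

Answer: 3 5 663

Derivation:
Read 1: bits[0:8] width=8 -> value=125 (bin 01111101); offset now 8 = byte 1 bit 0; 32 bits remain
Read 2: bits[8:16] width=8 -> value=146 (bin 10010010); offset now 16 = byte 2 bit 0; 24 bits remain
Read 3: bits[16:19] width=3 -> value=1 (bin 001); offset now 19 = byte 2 bit 3; 21 bits remain
Read 4: bits[19:29] width=10 -> value=663 (bin 1010010111); offset now 29 = byte 3 bit 5; 11 bits remain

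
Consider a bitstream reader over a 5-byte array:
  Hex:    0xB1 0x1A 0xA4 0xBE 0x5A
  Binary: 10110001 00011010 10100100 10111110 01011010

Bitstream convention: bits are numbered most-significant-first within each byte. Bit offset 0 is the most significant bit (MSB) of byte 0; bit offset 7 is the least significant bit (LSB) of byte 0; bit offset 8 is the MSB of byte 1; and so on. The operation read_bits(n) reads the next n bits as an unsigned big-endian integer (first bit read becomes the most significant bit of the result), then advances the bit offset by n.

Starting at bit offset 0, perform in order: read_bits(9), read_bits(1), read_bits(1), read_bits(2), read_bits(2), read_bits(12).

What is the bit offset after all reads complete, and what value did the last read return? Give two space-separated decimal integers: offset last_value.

Answer: 27 1317

Derivation:
Read 1: bits[0:9] width=9 -> value=354 (bin 101100010); offset now 9 = byte 1 bit 1; 31 bits remain
Read 2: bits[9:10] width=1 -> value=0 (bin 0); offset now 10 = byte 1 bit 2; 30 bits remain
Read 3: bits[10:11] width=1 -> value=0 (bin 0); offset now 11 = byte 1 bit 3; 29 bits remain
Read 4: bits[11:13] width=2 -> value=3 (bin 11); offset now 13 = byte 1 bit 5; 27 bits remain
Read 5: bits[13:15] width=2 -> value=1 (bin 01); offset now 15 = byte 1 bit 7; 25 bits remain
Read 6: bits[15:27] width=12 -> value=1317 (bin 010100100101); offset now 27 = byte 3 bit 3; 13 bits remain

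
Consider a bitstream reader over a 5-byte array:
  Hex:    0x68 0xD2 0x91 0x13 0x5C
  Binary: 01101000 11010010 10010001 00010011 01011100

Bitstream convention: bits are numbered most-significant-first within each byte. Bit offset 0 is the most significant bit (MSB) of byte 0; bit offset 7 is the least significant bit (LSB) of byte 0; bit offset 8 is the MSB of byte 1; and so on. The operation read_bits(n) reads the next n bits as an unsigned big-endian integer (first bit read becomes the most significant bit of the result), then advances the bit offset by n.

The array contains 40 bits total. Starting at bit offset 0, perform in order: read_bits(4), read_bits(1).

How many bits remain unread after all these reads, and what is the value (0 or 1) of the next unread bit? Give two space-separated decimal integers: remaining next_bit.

Answer: 35 0

Derivation:
Read 1: bits[0:4] width=4 -> value=6 (bin 0110); offset now 4 = byte 0 bit 4; 36 bits remain
Read 2: bits[4:5] width=1 -> value=1 (bin 1); offset now 5 = byte 0 bit 5; 35 bits remain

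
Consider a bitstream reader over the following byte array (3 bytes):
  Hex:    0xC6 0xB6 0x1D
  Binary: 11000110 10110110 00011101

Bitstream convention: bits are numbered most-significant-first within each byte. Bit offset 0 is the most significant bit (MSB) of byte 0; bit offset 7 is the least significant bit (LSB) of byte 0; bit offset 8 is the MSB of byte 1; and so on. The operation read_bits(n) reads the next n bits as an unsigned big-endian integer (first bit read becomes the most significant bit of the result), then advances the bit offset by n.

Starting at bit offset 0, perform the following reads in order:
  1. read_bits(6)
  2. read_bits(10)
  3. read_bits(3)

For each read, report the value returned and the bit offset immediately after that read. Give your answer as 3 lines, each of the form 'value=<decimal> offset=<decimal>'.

Answer: value=49 offset=6
value=694 offset=16
value=0 offset=19

Derivation:
Read 1: bits[0:6] width=6 -> value=49 (bin 110001); offset now 6 = byte 0 bit 6; 18 bits remain
Read 2: bits[6:16] width=10 -> value=694 (bin 1010110110); offset now 16 = byte 2 bit 0; 8 bits remain
Read 3: bits[16:19] width=3 -> value=0 (bin 000); offset now 19 = byte 2 bit 3; 5 bits remain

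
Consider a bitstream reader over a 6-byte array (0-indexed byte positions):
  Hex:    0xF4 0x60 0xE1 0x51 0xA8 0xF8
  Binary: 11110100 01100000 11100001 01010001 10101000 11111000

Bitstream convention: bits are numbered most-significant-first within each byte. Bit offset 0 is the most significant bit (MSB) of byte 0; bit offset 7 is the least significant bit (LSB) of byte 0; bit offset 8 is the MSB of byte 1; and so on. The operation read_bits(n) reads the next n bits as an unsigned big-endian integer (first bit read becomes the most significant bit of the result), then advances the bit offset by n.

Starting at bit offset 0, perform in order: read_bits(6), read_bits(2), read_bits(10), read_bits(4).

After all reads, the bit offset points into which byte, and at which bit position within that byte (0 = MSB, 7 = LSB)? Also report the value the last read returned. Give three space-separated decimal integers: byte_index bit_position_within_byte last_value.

Read 1: bits[0:6] width=6 -> value=61 (bin 111101); offset now 6 = byte 0 bit 6; 42 bits remain
Read 2: bits[6:8] width=2 -> value=0 (bin 00); offset now 8 = byte 1 bit 0; 40 bits remain
Read 3: bits[8:18] width=10 -> value=387 (bin 0110000011); offset now 18 = byte 2 bit 2; 30 bits remain
Read 4: bits[18:22] width=4 -> value=8 (bin 1000); offset now 22 = byte 2 bit 6; 26 bits remain

Answer: 2 6 8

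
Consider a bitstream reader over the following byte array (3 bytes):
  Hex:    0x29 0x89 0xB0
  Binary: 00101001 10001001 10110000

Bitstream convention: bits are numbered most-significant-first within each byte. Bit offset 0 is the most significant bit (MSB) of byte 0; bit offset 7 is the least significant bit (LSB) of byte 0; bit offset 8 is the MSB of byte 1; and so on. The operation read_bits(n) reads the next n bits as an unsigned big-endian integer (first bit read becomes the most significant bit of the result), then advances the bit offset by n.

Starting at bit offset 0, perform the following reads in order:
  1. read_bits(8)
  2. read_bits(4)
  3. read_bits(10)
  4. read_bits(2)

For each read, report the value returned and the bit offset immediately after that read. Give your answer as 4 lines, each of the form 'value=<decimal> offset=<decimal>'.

Answer: value=41 offset=8
value=8 offset=12
value=620 offset=22
value=0 offset=24

Derivation:
Read 1: bits[0:8] width=8 -> value=41 (bin 00101001); offset now 8 = byte 1 bit 0; 16 bits remain
Read 2: bits[8:12] width=4 -> value=8 (bin 1000); offset now 12 = byte 1 bit 4; 12 bits remain
Read 3: bits[12:22] width=10 -> value=620 (bin 1001101100); offset now 22 = byte 2 bit 6; 2 bits remain
Read 4: bits[22:24] width=2 -> value=0 (bin 00); offset now 24 = byte 3 bit 0; 0 bits remain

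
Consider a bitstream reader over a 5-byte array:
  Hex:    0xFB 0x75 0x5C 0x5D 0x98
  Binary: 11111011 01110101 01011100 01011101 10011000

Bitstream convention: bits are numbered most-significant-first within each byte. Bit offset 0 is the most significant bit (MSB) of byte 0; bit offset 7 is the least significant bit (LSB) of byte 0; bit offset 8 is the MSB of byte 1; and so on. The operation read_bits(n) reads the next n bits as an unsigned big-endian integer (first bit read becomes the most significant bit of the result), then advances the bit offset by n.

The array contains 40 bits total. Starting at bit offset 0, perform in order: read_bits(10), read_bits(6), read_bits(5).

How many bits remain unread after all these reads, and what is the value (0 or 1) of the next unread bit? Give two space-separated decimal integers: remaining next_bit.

Read 1: bits[0:10] width=10 -> value=1005 (bin 1111101101); offset now 10 = byte 1 bit 2; 30 bits remain
Read 2: bits[10:16] width=6 -> value=53 (bin 110101); offset now 16 = byte 2 bit 0; 24 bits remain
Read 3: bits[16:21] width=5 -> value=11 (bin 01011); offset now 21 = byte 2 bit 5; 19 bits remain

Answer: 19 1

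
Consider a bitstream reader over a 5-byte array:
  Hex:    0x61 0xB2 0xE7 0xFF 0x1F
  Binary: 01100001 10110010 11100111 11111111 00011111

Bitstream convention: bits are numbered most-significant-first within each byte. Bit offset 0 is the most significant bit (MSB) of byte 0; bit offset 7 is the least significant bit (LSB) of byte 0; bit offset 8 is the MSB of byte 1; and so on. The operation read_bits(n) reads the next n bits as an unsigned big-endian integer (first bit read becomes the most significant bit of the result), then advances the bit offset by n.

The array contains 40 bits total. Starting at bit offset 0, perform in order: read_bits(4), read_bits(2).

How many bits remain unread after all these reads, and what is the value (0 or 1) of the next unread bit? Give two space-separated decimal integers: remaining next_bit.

Read 1: bits[0:4] width=4 -> value=6 (bin 0110); offset now 4 = byte 0 bit 4; 36 bits remain
Read 2: bits[4:6] width=2 -> value=0 (bin 00); offset now 6 = byte 0 bit 6; 34 bits remain

Answer: 34 0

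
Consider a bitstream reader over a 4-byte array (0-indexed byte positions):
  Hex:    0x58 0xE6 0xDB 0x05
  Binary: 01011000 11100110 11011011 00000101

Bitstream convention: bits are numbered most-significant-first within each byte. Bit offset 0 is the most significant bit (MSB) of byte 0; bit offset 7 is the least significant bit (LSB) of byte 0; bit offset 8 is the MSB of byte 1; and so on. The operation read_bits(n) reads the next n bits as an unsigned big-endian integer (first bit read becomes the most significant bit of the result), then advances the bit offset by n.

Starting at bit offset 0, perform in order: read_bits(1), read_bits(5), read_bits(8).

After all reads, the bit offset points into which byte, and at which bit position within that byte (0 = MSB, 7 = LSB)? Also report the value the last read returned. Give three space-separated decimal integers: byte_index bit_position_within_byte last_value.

Read 1: bits[0:1] width=1 -> value=0 (bin 0); offset now 1 = byte 0 bit 1; 31 bits remain
Read 2: bits[1:6] width=5 -> value=22 (bin 10110); offset now 6 = byte 0 bit 6; 26 bits remain
Read 3: bits[6:14] width=8 -> value=57 (bin 00111001); offset now 14 = byte 1 bit 6; 18 bits remain

Answer: 1 6 57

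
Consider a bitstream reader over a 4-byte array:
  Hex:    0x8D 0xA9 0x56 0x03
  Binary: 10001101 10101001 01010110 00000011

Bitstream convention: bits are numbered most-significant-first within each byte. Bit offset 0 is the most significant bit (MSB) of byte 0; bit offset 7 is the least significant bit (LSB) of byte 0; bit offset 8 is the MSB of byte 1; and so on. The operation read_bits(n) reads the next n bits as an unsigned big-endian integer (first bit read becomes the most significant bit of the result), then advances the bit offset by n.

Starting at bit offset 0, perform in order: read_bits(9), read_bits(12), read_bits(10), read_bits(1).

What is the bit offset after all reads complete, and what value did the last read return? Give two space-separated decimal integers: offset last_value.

Read 1: bits[0:9] width=9 -> value=283 (bin 100011011); offset now 9 = byte 1 bit 1; 23 bits remain
Read 2: bits[9:21] width=12 -> value=1322 (bin 010100101010); offset now 21 = byte 2 bit 5; 11 bits remain
Read 3: bits[21:31] width=10 -> value=769 (bin 1100000001); offset now 31 = byte 3 bit 7; 1 bits remain
Read 4: bits[31:32] width=1 -> value=1 (bin 1); offset now 32 = byte 4 bit 0; 0 bits remain

Answer: 32 1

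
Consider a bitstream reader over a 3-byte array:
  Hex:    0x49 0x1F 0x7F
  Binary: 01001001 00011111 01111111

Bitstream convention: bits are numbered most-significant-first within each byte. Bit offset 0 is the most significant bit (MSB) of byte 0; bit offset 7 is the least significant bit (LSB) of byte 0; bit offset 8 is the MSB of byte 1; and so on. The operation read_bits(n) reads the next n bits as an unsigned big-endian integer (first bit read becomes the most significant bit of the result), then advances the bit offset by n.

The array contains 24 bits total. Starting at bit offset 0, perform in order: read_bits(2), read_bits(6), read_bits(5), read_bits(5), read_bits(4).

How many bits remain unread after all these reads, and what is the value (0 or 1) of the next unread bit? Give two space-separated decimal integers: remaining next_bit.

Read 1: bits[0:2] width=2 -> value=1 (bin 01); offset now 2 = byte 0 bit 2; 22 bits remain
Read 2: bits[2:8] width=6 -> value=9 (bin 001001); offset now 8 = byte 1 bit 0; 16 bits remain
Read 3: bits[8:13] width=5 -> value=3 (bin 00011); offset now 13 = byte 1 bit 5; 11 bits remain
Read 4: bits[13:18] width=5 -> value=29 (bin 11101); offset now 18 = byte 2 bit 2; 6 bits remain
Read 5: bits[18:22] width=4 -> value=15 (bin 1111); offset now 22 = byte 2 bit 6; 2 bits remain

Answer: 2 1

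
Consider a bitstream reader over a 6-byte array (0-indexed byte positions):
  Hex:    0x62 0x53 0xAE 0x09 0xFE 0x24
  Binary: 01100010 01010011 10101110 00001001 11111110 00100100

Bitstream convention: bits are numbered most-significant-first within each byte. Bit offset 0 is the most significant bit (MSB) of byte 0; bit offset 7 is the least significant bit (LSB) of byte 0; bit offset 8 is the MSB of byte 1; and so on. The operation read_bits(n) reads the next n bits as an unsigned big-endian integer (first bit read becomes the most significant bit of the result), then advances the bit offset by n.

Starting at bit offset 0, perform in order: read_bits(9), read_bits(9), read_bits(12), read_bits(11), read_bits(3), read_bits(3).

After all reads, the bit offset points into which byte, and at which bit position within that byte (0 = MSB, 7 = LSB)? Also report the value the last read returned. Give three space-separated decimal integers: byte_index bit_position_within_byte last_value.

Read 1: bits[0:9] width=9 -> value=196 (bin 011000100); offset now 9 = byte 1 bit 1; 39 bits remain
Read 2: bits[9:18] width=9 -> value=334 (bin 101001110); offset now 18 = byte 2 bit 2; 30 bits remain
Read 3: bits[18:30] width=12 -> value=2946 (bin 101110000010); offset now 30 = byte 3 bit 6; 18 bits remain
Read 4: bits[30:41] width=11 -> value=1020 (bin 01111111100); offset now 41 = byte 5 bit 1; 7 bits remain
Read 5: bits[41:44] width=3 -> value=2 (bin 010); offset now 44 = byte 5 bit 4; 4 bits remain
Read 6: bits[44:47] width=3 -> value=2 (bin 010); offset now 47 = byte 5 bit 7; 1 bits remain

Answer: 5 7 2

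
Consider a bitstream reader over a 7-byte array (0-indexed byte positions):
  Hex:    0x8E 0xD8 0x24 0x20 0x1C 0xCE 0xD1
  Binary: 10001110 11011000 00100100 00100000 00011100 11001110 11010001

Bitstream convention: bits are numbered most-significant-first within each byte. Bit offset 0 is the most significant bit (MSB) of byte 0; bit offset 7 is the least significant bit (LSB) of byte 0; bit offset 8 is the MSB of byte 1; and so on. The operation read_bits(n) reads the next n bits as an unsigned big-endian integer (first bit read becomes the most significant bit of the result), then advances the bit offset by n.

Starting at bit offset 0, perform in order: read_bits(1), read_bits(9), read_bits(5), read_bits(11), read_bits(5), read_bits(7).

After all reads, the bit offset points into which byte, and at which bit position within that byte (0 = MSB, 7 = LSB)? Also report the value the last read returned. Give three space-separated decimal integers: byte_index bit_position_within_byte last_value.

Read 1: bits[0:1] width=1 -> value=1 (bin 1); offset now 1 = byte 0 bit 1; 55 bits remain
Read 2: bits[1:10] width=9 -> value=59 (bin 000111011); offset now 10 = byte 1 bit 2; 46 bits remain
Read 3: bits[10:15] width=5 -> value=12 (bin 01100); offset now 15 = byte 1 bit 7; 41 bits remain
Read 4: bits[15:26] width=11 -> value=144 (bin 00010010000); offset now 26 = byte 3 bit 2; 30 bits remain
Read 5: bits[26:31] width=5 -> value=16 (bin 10000); offset now 31 = byte 3 bit 7; 25 bits remain
Read 6: bits[31:38] width=7 -> value=7 (bin 0000111); offset now 38 = byte 4 bit 6; 18 bits remain

Answer: 4 6 7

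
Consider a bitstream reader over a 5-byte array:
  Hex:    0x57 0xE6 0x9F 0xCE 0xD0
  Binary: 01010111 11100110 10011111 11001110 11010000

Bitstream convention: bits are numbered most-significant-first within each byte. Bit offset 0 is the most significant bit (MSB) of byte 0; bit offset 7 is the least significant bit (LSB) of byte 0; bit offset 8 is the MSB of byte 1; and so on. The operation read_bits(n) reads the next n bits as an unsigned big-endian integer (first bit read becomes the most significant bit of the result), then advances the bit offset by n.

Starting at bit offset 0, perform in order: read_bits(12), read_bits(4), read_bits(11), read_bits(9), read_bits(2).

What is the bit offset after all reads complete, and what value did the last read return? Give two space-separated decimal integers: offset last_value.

Answer: 38 0

Derivation:
Read 1: bits[0:12] width=12 -> value=1406 (bin 010101111110); offset now 12 = byte 1 bit 4; 28 bits remain
Read 2: bits[12:16] width=4 -> value=6 (bin 0110); offset now 16 = byte 2 bit 0; 24 bits remain
Read 3: bits[16:27] width=11 -> value=1278 (bin 10011111110); offset now 27 = byte 3 bit 3; 13 bits remain
Read 4: bits[27:36] width=9 -> value=237 (bin 011101101); offset now 36 = byte 4 bit 4; 4 bits remain
Read 5: bits[36:38] width=2 -> value=0 (bin 00); offset now 38 = byte 4 bit 6; 2 bits remain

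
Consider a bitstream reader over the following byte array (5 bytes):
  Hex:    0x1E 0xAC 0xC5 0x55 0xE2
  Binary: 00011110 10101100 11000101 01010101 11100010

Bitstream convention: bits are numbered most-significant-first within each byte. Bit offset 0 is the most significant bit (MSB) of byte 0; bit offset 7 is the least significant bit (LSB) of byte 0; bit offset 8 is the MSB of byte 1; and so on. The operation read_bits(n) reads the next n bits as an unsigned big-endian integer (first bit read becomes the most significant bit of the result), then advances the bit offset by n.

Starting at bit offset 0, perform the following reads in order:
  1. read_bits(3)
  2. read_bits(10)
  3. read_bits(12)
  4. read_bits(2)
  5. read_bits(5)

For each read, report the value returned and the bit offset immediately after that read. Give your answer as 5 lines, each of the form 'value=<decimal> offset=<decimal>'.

Read 1: bits[0:3] width=3 -> value=0 (bin 000); offset now 3 = byte 0 bit 3; 37 bits remain
Read 2: bits[3:13] width=10 -> value=981 (bin 1111010101); offset now 13 = byte 1 bit 5; 27 bits remain
Read 3: bits[13:25] width=12 -> value=2442 (bin 100110001010); offset now 25 = byte 3 bit 1; 15 bits remain
Read 4: bits[25:27] width=2 -> value=2 (bin 10); offset now 27 = byte 3 bit 3; 13 bits remain
Read 5: bits[27:32] width=5 -> value=21 (bin 10101); offset now 32 = byte 4 bit 0; 8 bits remain

Answer: value=0 offset=3
value=981 offset=13
value=2442 offset=25
value=2 offset=27
value=21 offset=32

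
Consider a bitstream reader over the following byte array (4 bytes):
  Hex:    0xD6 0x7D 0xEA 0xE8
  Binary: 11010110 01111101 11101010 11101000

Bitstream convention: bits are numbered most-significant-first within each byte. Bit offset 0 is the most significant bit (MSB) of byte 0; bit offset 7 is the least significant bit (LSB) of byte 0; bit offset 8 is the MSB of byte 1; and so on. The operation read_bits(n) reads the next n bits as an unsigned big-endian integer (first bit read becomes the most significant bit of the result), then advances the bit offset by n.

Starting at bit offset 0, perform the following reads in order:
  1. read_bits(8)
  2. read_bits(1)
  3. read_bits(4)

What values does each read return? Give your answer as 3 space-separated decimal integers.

Read 1: bits[0:8] width=8 -> value=214 (bin 11010110); offset now 8 = byte 1 bit 0; 24 bits remain
Read 2: bits[8:9] width=1 -> value=0 (bin 0); offset now 9 = byte 1 bit 1; 23 bits remain
Read 3: bits[9:13] width=4 -> value=15 (bin 1111); offset now 13 = byte 1 bit 5; 19 bits remain

Answer: 214 0 15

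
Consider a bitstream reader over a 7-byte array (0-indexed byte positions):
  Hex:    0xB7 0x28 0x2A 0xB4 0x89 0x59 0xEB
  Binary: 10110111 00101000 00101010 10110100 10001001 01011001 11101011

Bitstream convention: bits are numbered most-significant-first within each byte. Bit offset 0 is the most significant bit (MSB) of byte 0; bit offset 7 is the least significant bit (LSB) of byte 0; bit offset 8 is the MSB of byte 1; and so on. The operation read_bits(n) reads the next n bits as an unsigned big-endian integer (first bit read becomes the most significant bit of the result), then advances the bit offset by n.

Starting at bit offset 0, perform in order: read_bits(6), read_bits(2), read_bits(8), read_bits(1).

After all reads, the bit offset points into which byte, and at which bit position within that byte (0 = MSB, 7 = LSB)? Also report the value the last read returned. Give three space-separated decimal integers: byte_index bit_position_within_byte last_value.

Answer: 2 1 0

Derivation:
Read 1: bits[0:6] width=6 -> value=45 (bin 101101); offset now 6 = byte 0 bit 6; 50 bits remain
Read 2: bits[6:8] width=2 -> value=3 (bin 11); offset now 8 = byte 1 bit 0; 48 bits remain
Read 3: bits[8:16] width=8 -> value=40 (bin 00101000); offset now 16 = byte 2 bit 0; 40 bits remain
Read 4: bits[16:17] width=1 -> value=0 (bin 0); offset now 17 = byte 2 bit 1; 39 bits remain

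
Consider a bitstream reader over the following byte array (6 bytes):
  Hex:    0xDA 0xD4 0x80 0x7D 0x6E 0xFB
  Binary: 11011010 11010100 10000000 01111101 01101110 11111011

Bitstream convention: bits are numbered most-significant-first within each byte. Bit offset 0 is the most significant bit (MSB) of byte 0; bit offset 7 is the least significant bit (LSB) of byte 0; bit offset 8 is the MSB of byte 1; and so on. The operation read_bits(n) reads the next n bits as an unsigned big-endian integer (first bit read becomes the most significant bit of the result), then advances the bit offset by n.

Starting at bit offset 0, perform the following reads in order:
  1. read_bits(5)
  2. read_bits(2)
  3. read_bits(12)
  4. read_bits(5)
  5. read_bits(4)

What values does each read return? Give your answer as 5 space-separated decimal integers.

Read 1: bits[0:5] width=5 -> value=27 (bin 11011); offset now 5 = byte 0 bit 5; 43 bits remain
Read 2: bits[5:7] width=2 -> value=1 (bin 01); offset now 7 = byte 0 bit 7; 41 bits remain
Read 3: bits[7:19] width=12 -> value=1700 (bin 011010100100); offset now 19 = byte 2 bit 3; 29 bits remain
Read 4: bits[19:24] width=5 -> value=0 (bin 00000); offset now 24 = byte 3 bit 0; 24 bits remain
Read 5: bits[24:28] width=4 -> value=7 (bin 0111); offset now 28 = byte 3 bit 4; 20 bits remain

Answer: 27 1 1700 0 7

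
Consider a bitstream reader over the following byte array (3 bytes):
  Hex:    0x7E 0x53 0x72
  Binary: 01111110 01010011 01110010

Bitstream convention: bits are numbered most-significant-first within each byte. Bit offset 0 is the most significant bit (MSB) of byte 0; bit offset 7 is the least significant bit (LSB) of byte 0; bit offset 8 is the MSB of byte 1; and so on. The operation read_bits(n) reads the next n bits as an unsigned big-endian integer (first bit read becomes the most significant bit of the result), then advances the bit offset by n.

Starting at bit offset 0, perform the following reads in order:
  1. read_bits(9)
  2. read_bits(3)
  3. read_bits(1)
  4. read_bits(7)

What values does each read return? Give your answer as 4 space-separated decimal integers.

Read 1: bits[0:9] width=9 -> value=252 (bin 011111100); offset now 9 = byte 1 bit 1; 15 bits remain
Read 2: bits[9:12] width=3 -> value=5 (bin 101); offset now 12 = byte 1 bit 4; 12 bits remain
Read 3: bits[12:13] width=1 -> value=0 (bin 0); offset now 13 = byte 1 bit 5; 11 bits remain
Read 4: bits[13:20] width=7 -> value=55 (bin 0110111); offset now 20 = byte 2 bit 4; 4 bits remain

Answer: 252 5 0 55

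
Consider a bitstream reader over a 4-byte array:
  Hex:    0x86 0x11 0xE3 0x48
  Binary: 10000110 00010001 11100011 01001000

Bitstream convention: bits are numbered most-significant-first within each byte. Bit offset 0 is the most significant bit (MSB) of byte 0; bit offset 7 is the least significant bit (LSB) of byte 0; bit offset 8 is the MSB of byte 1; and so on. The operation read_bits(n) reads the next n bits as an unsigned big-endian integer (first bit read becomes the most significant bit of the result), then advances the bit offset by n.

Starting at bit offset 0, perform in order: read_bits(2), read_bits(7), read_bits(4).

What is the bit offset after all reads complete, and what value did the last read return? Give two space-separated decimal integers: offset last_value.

Read 1: bits[0:2] width=2 -> value=2 (bin 10); offset now 2 = byte 0 bit 2; 30 bits remain
Read 2: bits[2:9] width=7 -> value=12 (bin 0001100); offset now 9 = byte 1 bit 1; 23 bits remain
Read 3: bits[9:13] width=4 -> value=2 (bin 0010); offset now 13 = byte 1 bit 5; 19 bits remain

Answer: 13 2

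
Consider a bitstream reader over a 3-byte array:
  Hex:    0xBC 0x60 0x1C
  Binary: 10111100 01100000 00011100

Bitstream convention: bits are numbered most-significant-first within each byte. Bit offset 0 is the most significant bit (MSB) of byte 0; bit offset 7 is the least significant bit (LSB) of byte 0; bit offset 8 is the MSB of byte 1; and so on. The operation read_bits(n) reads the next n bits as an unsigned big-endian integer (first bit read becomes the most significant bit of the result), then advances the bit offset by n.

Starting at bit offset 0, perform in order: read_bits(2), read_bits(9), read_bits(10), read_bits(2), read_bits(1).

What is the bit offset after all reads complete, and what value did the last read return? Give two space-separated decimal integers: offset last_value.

Answer: 24 0

Derivation:
Read 1: bits[0:2] width=2 -> value=2 (bin 10); offset now 2 = byte 0 bit 2; 22 bits remain
Read 2: bits[2:11] width=9 -> value=483 (bin 111100011); offset now 11 = byte 1 bit 3; 13 bits remain
Read 3: bits[11:21] width=10 -> value=3 (bin 0000000011); offset now 21 = byte 2 bit 5; 3 bits remain
Read 4: bits[21:23] width=2 -> value=2 (bin 10); offset now 23 = byte 2 bit 7; 1 bits remain
Read 5: bits[23:24] width=1 -> value=0 (bin 0); offset now 24 = byte 3 bit 0; 0 bits remain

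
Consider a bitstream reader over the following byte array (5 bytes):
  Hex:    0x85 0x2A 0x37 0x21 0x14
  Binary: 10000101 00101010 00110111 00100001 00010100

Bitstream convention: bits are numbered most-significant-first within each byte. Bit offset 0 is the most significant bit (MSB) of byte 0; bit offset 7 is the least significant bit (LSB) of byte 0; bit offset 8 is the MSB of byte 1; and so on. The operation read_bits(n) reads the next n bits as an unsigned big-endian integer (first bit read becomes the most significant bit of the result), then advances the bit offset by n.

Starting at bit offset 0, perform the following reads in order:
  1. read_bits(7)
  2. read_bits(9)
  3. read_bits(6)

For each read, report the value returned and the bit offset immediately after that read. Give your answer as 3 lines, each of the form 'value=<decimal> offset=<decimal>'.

Read 1: bits[0:7] width=7 -> value=66 (bin 1000010); offset now 7 = byte 0 bit 7; 33 bits remain
Read 2: bits[7:16] width=9 -> value=298 (bin 100101010); offset now 16 = byte 2 bit 0; 24 bits remain
Read 3: bits[16:22] width=6 -> value=13 (bin 001101); offset now 22 = byte 2 bit 6; 18 bits remain

Answer: value=66 offset=7
value=298 offset=16
value=13 offset=22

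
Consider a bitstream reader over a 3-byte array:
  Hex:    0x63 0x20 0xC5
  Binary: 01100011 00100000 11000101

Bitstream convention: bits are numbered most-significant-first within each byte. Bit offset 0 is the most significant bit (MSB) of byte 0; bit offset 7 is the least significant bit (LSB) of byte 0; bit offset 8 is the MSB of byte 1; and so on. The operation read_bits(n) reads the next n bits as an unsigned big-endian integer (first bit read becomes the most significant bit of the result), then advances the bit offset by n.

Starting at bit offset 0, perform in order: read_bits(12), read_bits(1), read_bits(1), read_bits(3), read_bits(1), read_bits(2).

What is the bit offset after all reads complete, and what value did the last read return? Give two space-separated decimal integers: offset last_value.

Answer: 20 0

Derivation:
Read 1: bits[0:12] width=12 -> value=1586 (bin 011000110010); offset now 12 = byte 1 bit 4; 12 bits remain
Read 2: bits[12:13] width=1 -> value=0 (bin 0); offset now 13 = byte 1 bit 5; 11 bits remain
Read 3: bits[13:14] width=1 -> value=0 (bin 0); offset now 14 = byte 1 bit 6; 10 bits remain
Read 4: bits[14:17] width=3 -> value=1 (bin 001); offset now 17 = byte 2 bit 1; 7 bits remain
Read 5: bits[17:18] width=1 -> value=1 (bin 1); offset now 18 = byte 2 bit 2; 6 bits remain
Read 6: bits[18:20] width=2 -> value=0 (bin 00); offset now 20 = byte 2 bit 4; 4 bits remain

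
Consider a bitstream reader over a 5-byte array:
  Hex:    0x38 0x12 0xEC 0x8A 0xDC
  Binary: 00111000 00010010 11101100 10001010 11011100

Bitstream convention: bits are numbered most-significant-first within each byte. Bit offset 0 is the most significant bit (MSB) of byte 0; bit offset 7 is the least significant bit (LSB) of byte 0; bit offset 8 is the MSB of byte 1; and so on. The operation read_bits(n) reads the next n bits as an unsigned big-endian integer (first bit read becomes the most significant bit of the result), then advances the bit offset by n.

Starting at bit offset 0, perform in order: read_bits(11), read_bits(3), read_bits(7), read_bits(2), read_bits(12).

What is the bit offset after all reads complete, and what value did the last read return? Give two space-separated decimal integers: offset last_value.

Read 1: bits[0:11] width=11 -> value=448 (bin 00111000000); offset now 11 = byte 1 bit 3; 29 bits remain
Read 2: bits[11:14] width=3 -> value=4 (bin 100); offset now 14 = byte 1 bit 6; 26 bits remain
Read 3: bits[14:21] width=7 -> value=93 (bin 1011101); offset now 21 = byte 2 bit 5; 19 bits remain
Read 4: bits[21:23] width=2 -> value=2 (bin 10); offset now 23 = byte 2 bit 7; 17 bits remain
Read 5: bits[23:35] width=12 -> value=1110 (bin 010001010110); offset now 35 = byte 4 bit 3; 5 bits remain

Answer: 35 1110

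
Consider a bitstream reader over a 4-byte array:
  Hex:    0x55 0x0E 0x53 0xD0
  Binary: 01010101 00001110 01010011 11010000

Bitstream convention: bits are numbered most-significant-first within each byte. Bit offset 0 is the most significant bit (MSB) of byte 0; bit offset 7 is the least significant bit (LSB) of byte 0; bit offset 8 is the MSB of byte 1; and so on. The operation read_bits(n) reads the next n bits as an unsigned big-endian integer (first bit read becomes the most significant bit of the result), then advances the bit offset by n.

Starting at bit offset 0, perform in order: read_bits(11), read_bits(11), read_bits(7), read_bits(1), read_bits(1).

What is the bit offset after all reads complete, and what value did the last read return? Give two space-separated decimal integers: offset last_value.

Answer: 31 0

Derivation:
Read 1: bits[0:11] width=11 -> value=680 (bin 01010101000); offset now 11 = byte 1 bit 3; 21 bits remain
Read 2: bits[11:22] width=11 -> value=916 (bin 01110010100); offset now 22 = byte 2 bit 6; 10 bits remain
Read 3: bits[22:29] width=7 -> value=122 (bin 1111010); offset now 29 = byte 3 bit 5; 3 bits remain
Read 4: bits[29:30] width=1 -> value=0 (bin 0); offset now 30 = byte 3 bit 6; 2 bits remain
Read 5: bits[30:31] width=1 -> value=0 (bin 0); offset now 31 = byte 3 bit 7; 1 bits remain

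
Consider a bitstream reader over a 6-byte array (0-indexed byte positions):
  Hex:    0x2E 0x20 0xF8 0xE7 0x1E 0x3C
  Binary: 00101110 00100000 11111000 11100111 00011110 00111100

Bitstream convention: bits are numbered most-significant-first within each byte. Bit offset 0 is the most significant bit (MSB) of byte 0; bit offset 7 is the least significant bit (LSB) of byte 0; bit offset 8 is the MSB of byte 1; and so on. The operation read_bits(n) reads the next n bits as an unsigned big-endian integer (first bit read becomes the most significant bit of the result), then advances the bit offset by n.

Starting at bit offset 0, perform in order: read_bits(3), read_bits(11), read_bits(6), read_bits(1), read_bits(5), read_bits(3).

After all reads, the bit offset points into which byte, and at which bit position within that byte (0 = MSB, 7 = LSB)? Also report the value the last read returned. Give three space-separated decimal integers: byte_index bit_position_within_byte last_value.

Answer: 3 5 4

Derivation:
Read 1: bits[0:3] width=3 -> value=1 (bin 001); offset now 3 = byte 0 bit 3; 45 bits remain
Read 2: bits[3:14] width=11 -> value=904 (bin 01110001000); offset now 14 = byte 1 bit 6; 34 bits remain
Read 3: bits[14:20] width=6 -> value=15 (bin 001111); offset now 20 = byte 2 bit 4; 28 bits remain
Read 4: bits[20:21] width=1 -> value=1 (bin 1); offset now 21 = byte 2 bit 5; 27 bits remain
Read 5: bits[21:26] width=5 -> value=3 (bin 00011); offset now 26 = byte 3 bit 2; 22 bits remain
Read 6: bits[26:29] width=3 -> value=4 (bin 100); offset now 29 = byte 3 bit 5; 19 bits remain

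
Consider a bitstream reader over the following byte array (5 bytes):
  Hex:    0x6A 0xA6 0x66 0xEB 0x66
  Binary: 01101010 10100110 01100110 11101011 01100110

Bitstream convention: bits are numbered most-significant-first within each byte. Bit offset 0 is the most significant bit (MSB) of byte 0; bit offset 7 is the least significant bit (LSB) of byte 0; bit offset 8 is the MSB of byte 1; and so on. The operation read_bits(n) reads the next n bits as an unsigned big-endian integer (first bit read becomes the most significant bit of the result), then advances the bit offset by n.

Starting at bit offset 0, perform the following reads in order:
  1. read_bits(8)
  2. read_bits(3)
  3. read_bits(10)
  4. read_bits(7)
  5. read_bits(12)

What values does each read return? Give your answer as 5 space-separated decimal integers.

Answer: 106 5 204 110 2918

Derivation:
Read 1: bits[0:8] width=8 -> value=106 (bin 01101010); offset now 8 = byte 1 bit 0; 32 bits remain
Read 2: bits[8:11] width=3 -> value=5 (bin 101); offset now 11 = byte 1 bit 3; 29 bits remain
Read 3: bits[11:21] width=10 -> value=204 (bin 0011001100); offset now 21 = byte 2 bit 5; 19 bits remain
Read 4: bits[21:28] width=7 -> value=110 (bin 1101110); offset now 28 = byte 3 bit 4; 12 bits remain
Read 5: bits[28:40] width=12 -> value=2918 (bin 101101100110); offset now 40 = byte 5 bit 0; 0 bits remain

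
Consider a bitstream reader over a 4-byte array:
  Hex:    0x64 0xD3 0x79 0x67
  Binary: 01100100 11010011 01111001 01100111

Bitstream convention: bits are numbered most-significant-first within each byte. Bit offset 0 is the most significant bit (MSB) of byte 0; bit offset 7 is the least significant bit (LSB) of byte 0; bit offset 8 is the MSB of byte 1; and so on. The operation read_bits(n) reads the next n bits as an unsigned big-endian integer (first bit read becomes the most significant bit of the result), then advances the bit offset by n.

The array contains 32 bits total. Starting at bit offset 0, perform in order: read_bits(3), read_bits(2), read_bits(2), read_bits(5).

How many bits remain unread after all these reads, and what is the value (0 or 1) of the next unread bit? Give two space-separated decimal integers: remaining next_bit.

Read 1: bits[0:3] width=3 -> value=3 (bin 011); offset now 3 = byte 0 bit 3; 29 bits remain
Read 2: bits[3:5] width=2 -> value=0 (bin 00); offset now 5 = byte 0 bit 5; 27 bits remain
Read 3: bits[5:7] width=2 -> value=2 (bin 10); offset now 7 = byte 0 bit 7; 25 bits remain
Read 4: bits[7:12] width=5 -> value=13 (bin 01101); offset now 12 = byte 1 bit 4; 20 bits remain

Answer: 20 0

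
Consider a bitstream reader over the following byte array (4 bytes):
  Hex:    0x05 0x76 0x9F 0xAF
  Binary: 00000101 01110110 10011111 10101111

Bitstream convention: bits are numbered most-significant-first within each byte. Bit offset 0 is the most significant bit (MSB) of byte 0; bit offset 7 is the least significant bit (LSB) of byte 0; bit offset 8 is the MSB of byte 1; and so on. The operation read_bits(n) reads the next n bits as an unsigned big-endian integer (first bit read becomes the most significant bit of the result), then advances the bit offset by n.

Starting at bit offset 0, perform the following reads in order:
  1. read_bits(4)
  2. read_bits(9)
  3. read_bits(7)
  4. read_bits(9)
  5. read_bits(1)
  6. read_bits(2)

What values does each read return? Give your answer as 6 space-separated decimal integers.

Answer: 0 174 105 501 1 3

Derivation:
Read 1: bits[0:4] width=4 -> value=0 (bin 0000); offset now 4 = byte 0 bit 4; 28 bits remain
Read 2: bits[4:13] width=9 -> value=174 (bin 010101110); offset now 13 = byte 1 bit 5; 19 bits remain
Read 3: bits[13:20] width=7 -> value=105 (bin 1101001); offset now 20 = byte 2 bit 4; 12 bits remain
Read 4: bits[20:29] width=9 -> value=501 (bin 111110101); offset now 29 = byte 3 bit 5; 3 bits remain
Read 5: bits[29:30] width=1 -> value=1 (bin 1); offset now 30 = byte 3 bit 6; 2 bits remain
Read 6: bits[30:32] width=2 -> value=3 (bin 11); offset now 32 = byte 4 bit 0; 0 bits remain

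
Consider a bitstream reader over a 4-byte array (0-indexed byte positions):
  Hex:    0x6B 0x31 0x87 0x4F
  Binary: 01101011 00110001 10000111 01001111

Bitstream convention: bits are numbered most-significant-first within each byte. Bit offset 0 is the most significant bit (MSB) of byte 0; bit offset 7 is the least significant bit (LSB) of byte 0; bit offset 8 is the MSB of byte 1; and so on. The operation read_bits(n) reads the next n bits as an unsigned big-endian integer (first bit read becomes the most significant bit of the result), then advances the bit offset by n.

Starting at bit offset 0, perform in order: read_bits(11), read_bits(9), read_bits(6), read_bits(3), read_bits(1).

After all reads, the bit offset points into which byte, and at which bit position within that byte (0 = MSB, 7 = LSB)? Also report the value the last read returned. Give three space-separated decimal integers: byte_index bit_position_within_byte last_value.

Read 1: bits[0:11] width=11 -> value=857 (bin 01101011001); offset now 11 = byte 1 bit 3; 21 bits remain
Read 2: bits[11:20] width=9 -> value=280 (bin 100011000); offset now 20 = byte 2 bit 4; 12 bits remain
Read 3: bits[20:26] width=6 -> value=29 (bin 011101); offset now 26 = byte 3 bit 2; 6 bits remain
Read 4: bits[26:29] width=3 -> value=1 (bin 001); offset now 29 = byte 3 bit 5; 3 bits remain
Read 5: bits[29:30] width=1 -> value=1 (bin 1); offset now 30 = byte 3 bit 6; 2 bits remain

Answer: 3 6 1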